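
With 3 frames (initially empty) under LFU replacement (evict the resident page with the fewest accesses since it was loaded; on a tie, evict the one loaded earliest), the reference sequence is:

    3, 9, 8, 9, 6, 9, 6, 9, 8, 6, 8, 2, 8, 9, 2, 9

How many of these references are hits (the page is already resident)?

3 -> fault, frames (3)
9 -> fault, frames (3 9)
8 -> fault, frames (3 9 8)
9 -> hit
6 -> fault, evict 3, frames (9 8 6)
9 -> hit
6 -> hit
9 -> hit
8 -> hit
6 -> hit
8 -> hit
2 -> fault, evict 8, frames (9 6 2)
8 -> fault, evict 2, frames (9 6 8)
9 -> hit
2 -> fault, evict 8, frames (9 6 2)
9 -> hit
Hits: 9.

9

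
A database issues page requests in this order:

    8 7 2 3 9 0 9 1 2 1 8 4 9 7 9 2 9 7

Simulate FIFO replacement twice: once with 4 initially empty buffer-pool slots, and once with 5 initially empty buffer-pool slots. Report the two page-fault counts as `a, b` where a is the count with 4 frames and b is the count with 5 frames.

13, 12

4 frames: F F F F F F . F F . F F F F . F . . → 13 faults.
5 frames: F F F F F F . F . . F F . F F F . . → 12 faults.
12 < 13: adding a frame reduced faults, as is typical.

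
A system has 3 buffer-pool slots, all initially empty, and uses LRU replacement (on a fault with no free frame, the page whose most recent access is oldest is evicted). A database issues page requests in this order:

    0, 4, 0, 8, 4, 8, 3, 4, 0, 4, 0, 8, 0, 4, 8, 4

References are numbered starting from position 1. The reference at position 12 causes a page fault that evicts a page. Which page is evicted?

pos 1: 0 -> fault, frames (0)
pos 2: 4 -> fault, frames (0 4)
pos 3: 0 -> hit
pos 4: 8 -> fault, frames (4 0 8)
pos 5: 4 -> hit
pos 6: 8 -> hit
pos 7: 3 -> fault, evict 0, frames (4 8 3)
pos 8: 4 -> hit
pos 9: 0 -> fault, evict 8, frames (3 4 0)
pos 10: 4 -> hit
pos 11: 0 -> hit
pos 12: 8 -> fault, evict 3, frames (4 0 8)
At position 12, page 3 is evicted.

3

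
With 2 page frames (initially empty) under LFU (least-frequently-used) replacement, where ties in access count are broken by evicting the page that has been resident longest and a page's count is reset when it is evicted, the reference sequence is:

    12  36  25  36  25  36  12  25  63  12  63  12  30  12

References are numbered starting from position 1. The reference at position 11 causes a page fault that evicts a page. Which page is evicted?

12

pos 1: 12 -> miss, frames {12}
pos 2: 36 -> miss, frames {12,36}
pos 3: 25 -> miss, evict 12, frames {36,25}
pos 4: 36 -> hit
pos 5: 25 -> hit
pos 6: 36 -> hit
pos 7: 12 -> miss, evict 25, frames {36,12}
pos 8: 25 -> miss, evict 12, frames {36,25}
pos 9: 63 -> miss, evict 25, frames {36,63}
pos 10: 12 -> miss, evict 63, frames {36,12}
pos 11: 63 -> miss, evict 12, frames {36,63}
At position 11, page 12 is evicted.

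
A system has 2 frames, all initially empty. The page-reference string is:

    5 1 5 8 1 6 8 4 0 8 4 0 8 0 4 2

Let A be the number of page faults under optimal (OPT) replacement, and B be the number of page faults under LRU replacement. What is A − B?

-4

Under OPT: F F . F . F . F F . F . F . F F → 10 faults.
Under LRU: F F . F F F F F F F F F F . F F → 14 faults.
A − B = 10 − 14 = -4.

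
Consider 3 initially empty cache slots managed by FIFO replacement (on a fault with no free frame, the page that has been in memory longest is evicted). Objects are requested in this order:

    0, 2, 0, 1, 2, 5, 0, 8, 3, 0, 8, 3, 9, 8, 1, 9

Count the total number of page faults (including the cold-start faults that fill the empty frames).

0 -> fault, frames (0)
2 -> fault, frames (0 2)
0 -> hit
1 -> fault, frames (0 2 1)
2 -> hit
5 -> fault, evict 0, frames (2 1 5)
0 -> fault, evict 2, frames (1 5 0)
8 -> fault, evict 1, frames (5 0 8)
3 -> fault, evict 5, frames (0 8 3)
0 -> hit
8 -> hit
3 -> hit
9 -> fault, evict 0, frames (8 3 9)
8 -> hit
1 -> fault, evict 8, frames (3 9 1)
9 -> hit
Page faults: 9.

9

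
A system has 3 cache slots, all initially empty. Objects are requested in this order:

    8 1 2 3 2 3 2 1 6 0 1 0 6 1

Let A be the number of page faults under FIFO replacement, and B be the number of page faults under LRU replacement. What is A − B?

1

Under FIFO: F F F F . . . . F F F . . . → 7 faults.
Under LRU: F F F F . . . . F F . . . . → 6 faults.
A − B = 7 − 6 = 1.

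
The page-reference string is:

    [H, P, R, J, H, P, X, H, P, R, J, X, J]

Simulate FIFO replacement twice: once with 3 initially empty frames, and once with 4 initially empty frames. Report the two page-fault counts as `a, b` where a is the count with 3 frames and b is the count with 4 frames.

3 frames: F F F F F F F . . F F . . → 9 faults.
4 frames: F F F F . . F F F F F F . → 10 faults.
10 > 9: adding a frame increased faults — Belady's anomaly.

9, 10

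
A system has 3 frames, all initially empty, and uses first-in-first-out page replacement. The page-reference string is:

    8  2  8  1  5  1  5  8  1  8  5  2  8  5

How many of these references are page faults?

6

8 → fault, frames {8}
2 → fault, frames {8,2}
8 → hit
1 → fault, frames {8,2,1}
5 → fault, evict 8, frames {2,1,5}
1 → hit
5 → hit
8 → fault, evict 2, frames {1,5,8}
1 → hit
8 → hit
5 → hit
2 → fault, evict 1, frames {5,8,2}
8 → hit
5 → hit
Page faults: 6.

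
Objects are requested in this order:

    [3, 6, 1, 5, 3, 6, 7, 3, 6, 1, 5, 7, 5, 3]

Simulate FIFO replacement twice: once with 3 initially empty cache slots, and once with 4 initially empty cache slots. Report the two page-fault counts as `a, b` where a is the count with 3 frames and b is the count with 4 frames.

3 frames: F F F F F F F . . F F . . F → 10 faults.
4 frames: F F F F . . F F F F F F . F → 11 faults.
11 > 10: adding a frame increased faults — Belady's anomaly.

10, 11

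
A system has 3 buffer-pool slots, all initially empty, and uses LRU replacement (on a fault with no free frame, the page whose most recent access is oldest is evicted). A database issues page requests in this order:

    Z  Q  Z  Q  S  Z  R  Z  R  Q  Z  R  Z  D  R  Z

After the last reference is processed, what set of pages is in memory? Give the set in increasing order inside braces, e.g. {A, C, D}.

{D, R, Z}

Z: miss, frames {Z}
Q: miss, frames {Z,Q}
Z: hit
Q: hit
S: miss, frames {Z,Q,S}
Z: hit
R: miss, evict Q, frames {S,Z,R}
Z: hit
R: hit
Q: miss, evict S, frames {Z,R,Q}
Z: hit
R: hit
Z: hit
D: miss, evict Q, frames {R,Z,D}
R: hit
Z: hit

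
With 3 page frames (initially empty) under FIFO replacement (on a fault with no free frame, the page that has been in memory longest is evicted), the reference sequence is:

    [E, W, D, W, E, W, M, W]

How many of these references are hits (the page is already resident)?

4

E → fault, frames (E)
W → fault, frames (E W)
D → fault, frames (E W D)
W → hit
E → hit
W → hit
M → fault, evict E, frames (W D M)
W → hit
Hits: 4.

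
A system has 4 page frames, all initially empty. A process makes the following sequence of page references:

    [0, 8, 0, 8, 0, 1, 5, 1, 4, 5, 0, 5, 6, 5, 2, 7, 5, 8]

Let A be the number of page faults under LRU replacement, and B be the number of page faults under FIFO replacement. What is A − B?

-2

Under LRU: F F . . . F F . F . . . F . F F . F → 9 faults.
Under FIFO: F F . . . F F . F . F . F . F F F F → 11 faults.
A − B = 9 − 11 = -2.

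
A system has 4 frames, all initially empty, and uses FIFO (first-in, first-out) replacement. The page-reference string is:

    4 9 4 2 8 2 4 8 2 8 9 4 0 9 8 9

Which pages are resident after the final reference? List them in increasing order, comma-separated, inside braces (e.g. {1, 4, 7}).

4: miss, frames (4)
9: miss, frames (4 9)
4: hit
2: miss, frames (4 9 2)
8: miss, frames (4 9 2 8)
2: hit
4: hit
8: hit
2: hit
8: hit
9: hit
4: hit
0: miss, evict 4, frames (9 2 8 0)
9: hit
8: hit
9: hit

{0, 2, 8, 9}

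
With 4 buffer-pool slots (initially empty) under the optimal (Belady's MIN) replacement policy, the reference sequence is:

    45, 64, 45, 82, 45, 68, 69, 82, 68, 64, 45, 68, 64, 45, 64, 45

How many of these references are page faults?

45 → miss, frames (45)
64 → miss, frames (45 64)
45 → hit
82 → miss, frames (45 64 82)
45 → hit
68 → miss, frames (45 64 82 68)
69 → miss, evict 45, frames (64 82 68 69)
82 → hit
68 → hit
64 → hit
45 → miss, evict 69, frames (64 82 68 45)
68 → hit
64 → hit
45 → hit
64 → hit
45 → hit
Page faults: 6.

6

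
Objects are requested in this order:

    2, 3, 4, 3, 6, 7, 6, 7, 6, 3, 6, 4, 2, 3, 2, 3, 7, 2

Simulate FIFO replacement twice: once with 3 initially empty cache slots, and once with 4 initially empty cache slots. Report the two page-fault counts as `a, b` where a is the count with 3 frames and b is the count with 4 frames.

3 frames: F F F . F F . . . F . F F . . . F . → 9 faults.
4 frames: F F F . F F . . . . . . F F . . . . → 7 faults.
7 < 9: adding a frame reduced faults, as is typical.

9, 7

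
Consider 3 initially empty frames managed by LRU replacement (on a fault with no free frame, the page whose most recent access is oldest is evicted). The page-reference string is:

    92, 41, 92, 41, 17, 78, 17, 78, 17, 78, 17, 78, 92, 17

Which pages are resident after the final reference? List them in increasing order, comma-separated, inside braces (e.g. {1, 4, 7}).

{17, 78, 92}

92 -> miss, frames {92}
41 -> miss, frames {92,41}
92 -> hit
41 -> hit
17 -> miss, frames {92,41,17}
78 -> miss, evict 92, frames {41,17,78}
17 -> hit
78 -> hit
17 -> hit
78 -> hit
17 -> hit
78 -> hit
92 -> miss, evict 41, frames {17,78,92}
17 -> hit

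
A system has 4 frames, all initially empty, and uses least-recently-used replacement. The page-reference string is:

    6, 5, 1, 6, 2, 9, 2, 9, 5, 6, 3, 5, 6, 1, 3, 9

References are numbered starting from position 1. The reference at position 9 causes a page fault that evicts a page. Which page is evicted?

pos 1: 6 → fault, frames (6)
pos 2: 5 → fault, frames (6 5)
pos 3: 1 → fault, frames (6 5 1)
pos 4: 6 → hit
pos 5: 2 → fault, frames (5 1 6 2)
pos 6: 9 → fault, evict 5, frames (1 6 2 9)
pos 7: 2 → hit
pos 8: 9 → hit
pos 9: 5 → fault, evict 1, frames (6 2 9 5)
At position 9, page 1 is evicted.

1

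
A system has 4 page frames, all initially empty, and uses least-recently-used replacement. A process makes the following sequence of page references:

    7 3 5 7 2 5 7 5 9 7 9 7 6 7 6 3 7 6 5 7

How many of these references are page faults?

7 -> fault, frames (7)
3 -> fault, frames (7 3)
5 -> fault, frames (7 3 5)
7 -> hit
2 -> fault, frames (3 5 7 2)
5 -> hit
7 -> hit
5 -> hit
9 -> fault, evict 3, frames (2 7 5 9)
7 -> hit
9 -> hit
7 -> hit
6 -> fault, evict 2, frames (5 9 7 6)
7 -> hit
6 -> hit
3 -> fault, evict 5, frames (9 7 6 3)
7 -> hit
6 -> hit
5 -> fault, evict 9, frames (3 7 6 5)
7 -> hit
Page faults: 8.

8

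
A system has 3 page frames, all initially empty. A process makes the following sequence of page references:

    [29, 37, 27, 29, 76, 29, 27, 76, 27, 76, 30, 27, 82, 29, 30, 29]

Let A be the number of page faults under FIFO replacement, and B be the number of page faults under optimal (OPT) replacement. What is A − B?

Under FIFO: F F F . F F . . . . F F F F F . → 10 faults.
Under OPT: F F F . F . . . . . F . F . . . → 6 faults.
A − B = 10 − 6 = 4.

4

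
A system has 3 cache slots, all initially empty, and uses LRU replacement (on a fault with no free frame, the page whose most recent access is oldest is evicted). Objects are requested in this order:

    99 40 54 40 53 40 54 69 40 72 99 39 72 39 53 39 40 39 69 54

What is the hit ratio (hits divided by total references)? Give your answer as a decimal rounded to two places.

99: fault, frames (99)
40: fault, frames (99 40)
54: fault, frames (99 40 54)
40: hit
53: fault, evict 99, frames (54 40 53)
40: hit
54: hit
69: fault, evict 53, frames (40 54 69)
40: hit
72: fault, evict 54, frames (69 40 72)
99: fault, evict 69, frames (40 72 99)
39: fault, evict 40, frames (72 99 39)
72: hit
39: hit
53: fault, evict 99, frames (72 39 53)
39: hit
40: fault, evict 72, frames (53 39 40)
39: hit
69: fault, evict 53, frames (40 39 69)
54: fault, evict 40, frames (39 69 54)
Hits: 8 of 20 references → 8/20 = 0.4000.

0.40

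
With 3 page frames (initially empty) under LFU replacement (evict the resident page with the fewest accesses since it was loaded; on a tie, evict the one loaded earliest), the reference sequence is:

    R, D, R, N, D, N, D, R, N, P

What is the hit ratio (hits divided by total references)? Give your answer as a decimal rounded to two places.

R → fault, frames {R}
D → fault, frames {R,D}
R → hit
N → fault, frames {R,D,N}
D → hit
N → hit
D → hit
R → hit
N → hit
P → fault, evict R, frames {D,N,P}
Hits: 6 of 10 references → 6/10 = 0.6000.

0.60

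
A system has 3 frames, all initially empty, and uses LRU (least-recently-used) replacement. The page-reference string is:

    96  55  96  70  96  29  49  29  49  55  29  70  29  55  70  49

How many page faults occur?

96 → miss, frames [96]
55 → miss, frames [96, 55]
96 → hit
70 → miss, frames [55, 96, 70]
96 → hit
29 → miss, evict 55, frames [70, 96, 29]
49 → miss, evict 70, frames [96, 29, 49]
29 → hit
49 → hit
55 → miss, evict 96, frames [29, 49, 55]
29 → hit
70 → miss, evict 49, frames [55, 29, 70]
29 → hit
55 → hit
70 → hit
49 → miss, evict 29, frames [55, 70, 49]
Page faults: 8.

8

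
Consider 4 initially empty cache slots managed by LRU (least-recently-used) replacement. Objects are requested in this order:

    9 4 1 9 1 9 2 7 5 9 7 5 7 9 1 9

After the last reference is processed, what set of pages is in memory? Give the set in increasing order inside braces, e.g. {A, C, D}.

{1, 5, 7, 9}

9 -> fault, frames {9}
4 -> fault, frames {9,4}
1 -> fault, frames {9,4,1}
9 -> hit
1 -> hit
9 -> hit
2 -> fault, frames {4,1,9,2}
7 -> fault, evict 4, frames {1,9,2,7}
5 -> fault, evict 1, frames {9,2,7,5}
9 -> hit
7 -> hit
5 -> hit
7 -> hit
9 -> hit
1 -> fault, evict 2, frames {5,7,9,1}
9 -> hit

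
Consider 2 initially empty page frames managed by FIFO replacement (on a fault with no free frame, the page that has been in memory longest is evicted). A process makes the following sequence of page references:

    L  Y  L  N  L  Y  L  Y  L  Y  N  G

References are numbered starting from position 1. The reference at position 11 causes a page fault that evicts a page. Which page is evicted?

pos 1: L -> fault, frames {L}
pos 2: Y -> fault, frames {L,Y}
pos 3: L -> hit
pos 4: N -> fault, evict L, frames {Y,N}
pos 5: L -> fault, evict Y, frames {N,L}
pos 6: Y -> fault, evict N, frames {L,Y}
pos 7: L -> hit
pos 8: Y -> hit
pos 9: L -> hit
pos 10: Y -> hit
pos 11: N -> fault, evict L, frames {Y,N}
At position 11, page L is evicted.

L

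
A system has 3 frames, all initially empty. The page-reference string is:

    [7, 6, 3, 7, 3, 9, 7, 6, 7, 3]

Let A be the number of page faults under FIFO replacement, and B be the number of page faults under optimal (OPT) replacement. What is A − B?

Under FIFO: F F F . . F F F . F → 7 faults.
Under OPT: F F F . . F . . . F → 5 faults.
A − B = 7 − 5 = 2.

2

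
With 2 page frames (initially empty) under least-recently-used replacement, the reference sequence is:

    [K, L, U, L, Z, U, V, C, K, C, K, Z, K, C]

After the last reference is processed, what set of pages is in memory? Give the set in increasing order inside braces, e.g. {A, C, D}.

{C, K}

K -> miss, frames (K)
L -> miss, frames (K L)
U -> miss, evict K, frames (L U)
L -> hit
Z -> miss, evict U, frames (L Z)
U -> miss, evict L, frames (Z U)
V -> miss, evict Z, frames (U V)
C -> miss, evict U, frames (V C)
K -> miss, evict V, frames (C K)
C -> hit
K -> hit
Z -> miss, evict C, frames (K Z)
K -> hit
C -> miss, evict Z, frames (K C)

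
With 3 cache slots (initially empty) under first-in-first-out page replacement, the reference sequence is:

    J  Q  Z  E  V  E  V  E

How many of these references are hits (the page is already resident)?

3

J → miss, frames {J}
Q → miss, frames {J,Q}
Z → miss, frames {J,Q,Z}
E → miss, evict J, frames {Q,Z,E}
V → miss, evict Q, frames {Z,E,V}
E → hit
V → hit
E → hit
Hits: 3.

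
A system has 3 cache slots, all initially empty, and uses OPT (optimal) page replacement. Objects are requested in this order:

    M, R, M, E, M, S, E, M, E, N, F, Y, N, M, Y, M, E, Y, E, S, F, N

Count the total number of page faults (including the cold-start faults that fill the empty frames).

M: miss, frames (M)
R: miss, frames (M R)
M: hit
E: miss, frames (M R E)
M: hit
S: miss, evict R, frames (M E S)
E: hit
M: hit
E: hit
N: miss, evict S, frames (M E N)
F: miss, evict E, frames (M N F)
Y: miss, evict F, frames (M N Y)
N: hit
M: hit
Y: hit
M: hit
E: miss, evict M, frames (N Y E)
Y: hit
E: hit
S: miss, evict E, frames (N Y S)
F: miss, evict S, frames (N Y F)
N: hit
Page faults: 10.

10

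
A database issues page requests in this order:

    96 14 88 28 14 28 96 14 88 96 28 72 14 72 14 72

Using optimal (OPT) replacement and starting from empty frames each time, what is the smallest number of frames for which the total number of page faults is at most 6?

f=1: 16 faults
f=2: 9 faults
f=3: 7 faults
f=4: 5 faults
f=5: 5 faults
Smallest f with faults ≤ 6 is 4.

4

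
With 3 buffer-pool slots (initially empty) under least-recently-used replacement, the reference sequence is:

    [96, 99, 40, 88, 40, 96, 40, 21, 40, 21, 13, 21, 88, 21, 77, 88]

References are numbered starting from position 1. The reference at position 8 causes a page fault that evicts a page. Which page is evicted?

pos 1: 96: miss, frames (96)
pos 2: 99: miss, frames (96 99)
pos 3: 40: miss, frames (96 99 40)
pos 4: 88: miss, evict 96, frames (99 40 88)
pos 5: 40: hit
pos 6: 96: miss, evict 99, frames (88 40 96)
pos 7: 40: hit
pos 8: 21: miss, evict 88, frames (96 40 21)
At position 8, page 88 is evicted.

88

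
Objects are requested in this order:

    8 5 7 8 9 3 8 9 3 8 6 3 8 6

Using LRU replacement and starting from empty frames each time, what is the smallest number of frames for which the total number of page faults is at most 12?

f=1: 14 faults
f=2: 14 faults
f=3: 6 faults
f=4: 6 faults
f=5: 6 faults
f=6: 6 faults
Smallest f with faults ≤ 12 is 3.

3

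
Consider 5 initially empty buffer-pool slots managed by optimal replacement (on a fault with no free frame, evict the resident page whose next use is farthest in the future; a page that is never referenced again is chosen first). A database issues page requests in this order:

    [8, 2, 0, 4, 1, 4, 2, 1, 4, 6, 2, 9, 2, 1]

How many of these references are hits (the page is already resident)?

8 → miss, frames (8)
2 → miss, frames (8 2)
0 → miss, frames (8 2 0)
4 → miss, frames (8 2 0 4)
1 → miss, frames (8 2 0 4 1)
4 → hit
2 → hit
1 → hit
4 → hit
6 → miss, evict 4, frames (8 2 0 1 6)
2 → hit
9 → miss, evict 6, frames (8 2 0 1 9)
2 → hit
1 → hit
Hits: 7.

7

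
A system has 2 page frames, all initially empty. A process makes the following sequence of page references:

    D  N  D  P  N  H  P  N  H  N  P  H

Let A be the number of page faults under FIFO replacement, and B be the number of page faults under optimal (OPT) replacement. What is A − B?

1

Under FIFO: F F . F . F . F . . F F → 7 faults.
Under OPT: F F . F . F . F . . F . → 6 faults.
A − B = 7 − 6 = 1.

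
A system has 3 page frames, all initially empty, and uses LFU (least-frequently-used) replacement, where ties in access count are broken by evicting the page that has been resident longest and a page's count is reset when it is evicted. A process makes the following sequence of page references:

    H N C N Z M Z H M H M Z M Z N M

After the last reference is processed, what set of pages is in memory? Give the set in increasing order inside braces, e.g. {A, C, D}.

H: fault, frames {H}
N: fault, frames {H,N}
C: fault, frames {H,N,C}
N: hit
Z: fault, evict H, frames {N,C,Z}
M: fault, evict C, frames {N,Z,M}
Z: hit
H: fault, evict M, frames {N,Z,H}
M: fault, evict H, frames {N,Z,M}
H: fault, evict M, frames {N,Z,H}
M: fault, evict H, frames {N,Z,M}
Z: hit
M: hit
Z: hit
N: hit
M: hit

{M, N, Z}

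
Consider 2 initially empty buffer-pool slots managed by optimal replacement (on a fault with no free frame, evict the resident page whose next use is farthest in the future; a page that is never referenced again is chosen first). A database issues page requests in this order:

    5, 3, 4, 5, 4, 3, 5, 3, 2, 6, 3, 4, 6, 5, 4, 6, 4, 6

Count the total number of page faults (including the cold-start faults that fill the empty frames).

5: miss, frames [5]
3: miss, frames [5, 3]
4: miss, evict 3, frames [5, 4]
5: hit
4: hit
3: miss, evict 4, frames [5, 3]
5: hit
3: hit
2: miss, evict 5, frames [3, 2]
6: miss, evict 2, frames [3, 6]
3: hit
4: miss, evict 3, frames [6, 4]
6: hit
5: miss, evict 6, frames [4, 5]
4: hit
6: miss, evict 5, frames [4, 6]
4: hit
6: hit
Page faults: 9.

9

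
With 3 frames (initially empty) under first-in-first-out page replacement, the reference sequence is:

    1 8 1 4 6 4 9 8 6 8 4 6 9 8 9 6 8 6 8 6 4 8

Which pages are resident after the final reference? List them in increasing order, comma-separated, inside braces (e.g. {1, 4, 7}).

{4, 8, 9}

1 → fault, frames [1]
8 → fault, frames [1, 8]
1 → hit
4 → fault, frames [1, 8, 4]
6 → fault, evict 1, frames [8, 4, 6]
4 → hit
9 → fault, evict 8, frames [4, 6, 9]
8 → fault, evict 4, frames [6, 9, 8]
6 → hit
8 → hit
4 → fault, evict 6, frames [9, 8, 4]
6 → fault, evict 9, frames [8, 4, 6]
9 → fault, evict 8, frames [4, 6, 9]
8 → fault, evict 4, frames [6, 9, 8]
9 → hit
6 → hit
8 → hit
6 → hit
8 → hit
6 → hit
4 → fault, evict 6, frames [9, 8, 4]
8 → hit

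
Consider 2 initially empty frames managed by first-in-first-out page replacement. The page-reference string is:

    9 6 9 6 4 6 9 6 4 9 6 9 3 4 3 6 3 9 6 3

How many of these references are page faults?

9 → miss, frames [9]
6 → miss, frames [9, 6]
9 → hit
6 → hit
4 → miss, evict 9, frames [6, 4]
6 → hit
9 → miss, evict 6, frames [4, 9]
6 → miss, evict 4, frames [9, 6]
4 → miss, evict 9, frames [6, 4]
9 → miss, evict 6, frames [4, 9]
6 → miss, evict 4, frames [9, 6]
9 → hit
3 → miss, evict 9, frames [6, 3]
4 → miss, evict 6, frames [3, 4]
3 → hit
6 → miss, evict 3, frames [4, 6]
3 → miss, evict 4, frames [6, 3]
9 → miss, evict 6, frames [3, 9]
6 → miss, evict 3, frames [9, 6]
3 → miss, evict 9, frames [6, 3]
Page faults: 15.

15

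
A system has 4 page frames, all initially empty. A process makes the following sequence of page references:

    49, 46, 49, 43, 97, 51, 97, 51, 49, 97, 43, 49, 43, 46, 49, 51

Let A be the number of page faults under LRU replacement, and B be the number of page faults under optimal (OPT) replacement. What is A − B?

Under LRU: F F . F F F . . . . . . . F . F → 7 faults.
Under OPT: F F . F F F . . . . . . . F . . → 6 faults.
A − B = 7 − 6 = 1.

1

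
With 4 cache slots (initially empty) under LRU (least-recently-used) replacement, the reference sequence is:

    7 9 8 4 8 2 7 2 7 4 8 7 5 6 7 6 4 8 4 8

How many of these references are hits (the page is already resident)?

10

7: miss, frames {7}
9: miss, frames {7,9}
8: miss, frames {7,9,8}
4: miss, frames {7,9,8,4}
8: hit
2: miss, evict 7, frames {9,4,8,2}
7: miss, evict 9, frames {4,8,2,7}
2: hit
7: hit
4: hit
8: hit
7: hit
5: miss, evict 2, frames {4,8,7,5}
6: miss, evict 4, frames {8,7,5,6}
7: hit
6: hit
4: miss, evict 8, frames {5,7,6,4}
8: miss, evict 5, frames {7,6,4,8}
4: hit
8: hit
Hits: 10.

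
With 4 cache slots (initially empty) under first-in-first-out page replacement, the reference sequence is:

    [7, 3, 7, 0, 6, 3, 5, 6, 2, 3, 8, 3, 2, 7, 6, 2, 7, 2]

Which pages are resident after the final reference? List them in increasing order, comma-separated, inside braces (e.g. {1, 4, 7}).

7: miss, frames (7)
3: miss, frames (7 3)
7: hit
0: miss, frames (7 3 0)
6: miss, frames (7 3 0 6)
3: hit
5: miss, evict 7, frames (3 0 6 5)
6: hit
2: miss, evict 3, frames (0 6 5 2)
3: miss, evict 0, frames (6 5 2 3)
8: miss, evict 6, frames (5 2 3 8)
3: hit
2: hit
7: miss, evict 5, frames (2 3 8 7)
6: miss, evict 2, frames (3 8 7 6)
2: miss, evict 3, frames (8 7 6 2)
7: hit
2: hit

{2, 6, 7, 8}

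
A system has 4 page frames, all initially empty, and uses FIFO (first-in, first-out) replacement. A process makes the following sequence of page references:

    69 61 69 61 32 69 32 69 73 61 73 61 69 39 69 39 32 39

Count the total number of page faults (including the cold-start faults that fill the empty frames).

69: fault, frames [69]
61: fault, frames [69, 61]
69: hit
61: hit
32: fault, frames [69, 61, 32]
69: hit
32: hit
69: hit
73: fault, frames [69, 61, 32, 73]
61: hit
73: hit
61: hit
69: hit
39: fault, evict 69, frames [61, 32, 73, 39]
69: fault, evict 61, frames [32, 73, 39, 69]
39: hit
32: hit
39: hit
Page faults: 6.

6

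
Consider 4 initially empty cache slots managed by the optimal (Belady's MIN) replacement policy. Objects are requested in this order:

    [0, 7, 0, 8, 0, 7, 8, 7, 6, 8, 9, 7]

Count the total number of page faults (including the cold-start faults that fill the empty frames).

5

0 -> miss, frames {0}
7 -> miss, frames {0,7}
0 -> hit
8 -> miss, frames {0,7,8}
0 -> hit
7 -> hit
8 -> hit
7 -> hit
6 -> miss, frames {0,7,8,6}
8 -> hit
9 -> miss, evict 6, frames {0,7,8,9}
7 -> hit
Page faults: 5.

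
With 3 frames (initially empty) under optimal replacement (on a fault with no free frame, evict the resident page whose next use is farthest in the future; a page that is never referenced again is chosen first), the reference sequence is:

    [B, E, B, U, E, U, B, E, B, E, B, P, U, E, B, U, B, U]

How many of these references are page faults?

5

B -> miss, frames {B}
E -> miss, frames {B,E}
B -> hit
U -> miss, frames {B,E,U}
E -> hit
U -> hit
B -> hit
E -> hit
B -> hit
E -> hit
B -> hit
P -> miss, evict B, frames {E,U,P}
U -> hit
E -> hit
B -> miss, evict P, frames {E,U,B}
U -> hit
B -> hit
U -> hit
Page faults: 5.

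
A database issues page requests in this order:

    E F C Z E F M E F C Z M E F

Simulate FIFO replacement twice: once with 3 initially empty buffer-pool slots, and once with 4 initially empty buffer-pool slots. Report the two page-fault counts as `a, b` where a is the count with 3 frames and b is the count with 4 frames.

3 frames: F F F F F F F . . F F . F F → 11 faults.
4 frames: F F F F . . F F F F F F F F → 12 faults.
12 > 11: adding a frame increased faults — Belady's anomaly.

11, 12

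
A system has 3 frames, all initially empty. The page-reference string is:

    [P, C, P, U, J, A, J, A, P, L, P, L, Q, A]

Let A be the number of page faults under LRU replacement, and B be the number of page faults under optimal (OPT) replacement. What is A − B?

Under LRU: F F . F F F . . F F . . F F → 9 faults.
Under OPT: F F . F F F . . . F . . F . → 7 faults.
A − B = 9 − 7 = 2.

2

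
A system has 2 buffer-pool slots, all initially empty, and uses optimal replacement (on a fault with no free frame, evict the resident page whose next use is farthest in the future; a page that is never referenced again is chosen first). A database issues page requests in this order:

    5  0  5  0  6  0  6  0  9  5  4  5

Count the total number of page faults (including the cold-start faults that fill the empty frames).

6

5: fault, frames (5)
0: fault, frames (5 0)
5: hit
0: hit
6: fault, evict 5, frames (0 6)
0: hit
6: hit
0: hit
9: fault, evict 6, frames (0 9)
5: fault, evict 9, frames (0 5)
4: fault, evict 0, frames (5 4)
5: hit
Page faults: 6.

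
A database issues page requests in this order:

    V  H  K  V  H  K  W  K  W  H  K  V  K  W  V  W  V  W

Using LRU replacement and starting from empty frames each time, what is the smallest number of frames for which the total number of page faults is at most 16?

2

f=1: 18 faults
f=2: 12 faults
f=3: 6 faults
f=4: 4 faults
Smallest f with faults ≤ 16 is 2.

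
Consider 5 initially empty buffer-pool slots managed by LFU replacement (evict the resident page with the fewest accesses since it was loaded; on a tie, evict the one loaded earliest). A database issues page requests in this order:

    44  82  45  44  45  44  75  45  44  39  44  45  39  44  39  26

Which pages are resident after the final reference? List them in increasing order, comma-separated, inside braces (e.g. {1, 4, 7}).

{26, 39, 44, 45, 75}

44 → fault, frames {44}
82 → fault, frames {44,82}
45 → fault, frames {44,82,45}
44 → hit
45 → hit
44 → hit
75 → fault, frames {44,82,45,75}
45 → hit
44 → hit
39 → fault, frames {44,82,45,75,39}
44 → hit
45 → hit
39 → hit
44 → hit
39 → hit
26 → fault, evict 82, frames {44,45,75,39,26}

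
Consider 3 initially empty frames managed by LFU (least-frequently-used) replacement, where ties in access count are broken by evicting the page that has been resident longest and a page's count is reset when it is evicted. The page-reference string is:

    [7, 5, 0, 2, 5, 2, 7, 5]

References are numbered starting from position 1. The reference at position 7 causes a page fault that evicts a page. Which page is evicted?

0

pos 1: 7 -> fault, frames (7)
pos 2: 5 -> fault, frames (7 5)
pos 3: 0 -> fault, frames (7 5 0)
pos 4: 2 -> fault, evict 7, frames (5 0 2)
pos 5: 5 -> hit
pos 6: 2 -> hit
pos 7: 7 -> fault, evict 0, frames (5 2 7)
At position 7, page 0 is evicted.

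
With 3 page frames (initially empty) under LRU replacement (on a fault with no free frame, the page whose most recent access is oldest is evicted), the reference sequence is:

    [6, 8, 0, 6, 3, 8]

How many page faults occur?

6 → miss, frames (6)
8 → miss, frames (6 8)
0 → miss, frames (6 8 0)
6 → hit
3 → miss, evict 8, frames (0 6 3)
8 → miss, evict 0, frames (6 3 8)
Page faults: 5.

5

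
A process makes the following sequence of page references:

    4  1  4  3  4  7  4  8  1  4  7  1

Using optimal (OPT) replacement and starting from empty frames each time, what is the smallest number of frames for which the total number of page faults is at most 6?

3

f=1: 12 faults
f=2: 7 faults
f=3: 6 faults
f=4: 5 faults
f=5: 5 faults
Smallest f with faults ≤ 6 is 3.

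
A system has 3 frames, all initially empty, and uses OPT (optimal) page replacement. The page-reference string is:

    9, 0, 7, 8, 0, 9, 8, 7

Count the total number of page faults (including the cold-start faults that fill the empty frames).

9 -> fault, frames {9}
0 -> fault, frames {9,0}
7 -> fault, frames {9,0,7}
8 -> fault, evict 7, frames {9,0,8}
0 -> hit
9 -> hit
8 -> hit
7 -> fault, evict 8, frames {9,0,7}
Page faults: 5.

5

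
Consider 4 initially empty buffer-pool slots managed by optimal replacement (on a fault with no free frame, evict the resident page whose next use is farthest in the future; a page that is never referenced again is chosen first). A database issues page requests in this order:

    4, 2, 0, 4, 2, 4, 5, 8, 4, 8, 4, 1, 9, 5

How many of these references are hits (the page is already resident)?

4: miss, frames [4]
2: miss, frames [4, 2]
0: miss, frames [4, 2, 0]
4: hit
2: hit
4: hit
5: miss, frames [4, 2, 0, 5]
8: miss, evict 0, frames [4, 2, 5, 8]
4: hit
8: hit
4: hit
1: miss, evict 8, frames [4, 2, 5, 1]
9: miss, evict 1, frames [4, 2, 5, 9]
5: hit
Hits: 7.

7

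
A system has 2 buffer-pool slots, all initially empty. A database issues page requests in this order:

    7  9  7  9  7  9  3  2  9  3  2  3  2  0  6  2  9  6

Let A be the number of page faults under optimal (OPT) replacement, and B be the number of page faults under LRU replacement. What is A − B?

-4

Under OPT: F F . . . . F F . F . . . F F . F . → 8 faults.
Under LRU: F F . . . . F F F F F . . F F F F F → 12 faults.
A − B = 8 − 12 = -4.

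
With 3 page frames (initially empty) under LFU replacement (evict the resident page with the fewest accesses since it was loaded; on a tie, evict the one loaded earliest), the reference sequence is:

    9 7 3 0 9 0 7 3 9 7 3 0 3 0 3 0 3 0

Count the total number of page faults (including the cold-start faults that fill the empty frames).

10

9: miss, frames (9)
7: miss, frames (9 7)
3: miss, frames (9 7 3)
0: miss, evict 9, frames (7 3 0)
9: miss, evict 7, frames (3 0 9)
0: hit
7: miss, evict 3, frames (0 9 7)
3: miss, evict 9, frames (0 7 3)
9: miss, evict 7, frames (0 3 9)
7: miss, evict 3, frames (0 9 7)
3: miss, evict 9, frames (0 7 3)
0: hit
3: hit
0: hit
3: hit
0: hit
3: hit
0: hit
Page faults: 10.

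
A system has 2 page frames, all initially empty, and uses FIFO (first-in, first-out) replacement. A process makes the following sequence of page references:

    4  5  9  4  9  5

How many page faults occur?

5

4 -> fault, frames (4)
5 -> fault, frames (4 5)
9 -> fault, evict 4, frames (5 9)
4 -> fault, evict 5, frames (9 4)
9 -> hit
5 -> fault, evict 9, frames (4 5)
Page faults: 5.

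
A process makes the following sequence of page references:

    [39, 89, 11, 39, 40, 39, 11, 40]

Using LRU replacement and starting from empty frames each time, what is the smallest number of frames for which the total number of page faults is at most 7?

2

f=1: 8 faults
f=2: 7 faults
f=3: 4 faults
f=4: 4 faults
Smallest f with faults ≤ 7 is 2.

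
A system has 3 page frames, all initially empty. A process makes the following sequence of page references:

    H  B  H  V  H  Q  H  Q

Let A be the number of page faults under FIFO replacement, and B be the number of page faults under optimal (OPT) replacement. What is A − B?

1

Under FIFO: F F . F . F F . → 5 faults.
Under OPT: F F . F . F . . → 4 faults.
A − B = 5 − 4 = 1.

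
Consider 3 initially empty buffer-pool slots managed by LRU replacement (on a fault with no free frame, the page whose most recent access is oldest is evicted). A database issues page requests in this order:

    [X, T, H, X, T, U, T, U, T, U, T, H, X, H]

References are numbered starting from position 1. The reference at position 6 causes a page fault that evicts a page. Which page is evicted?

pos 1: X → miss, frames {X}
pos 2: T → miss, frames {X,T}
pos 3: H → miss, frames {X,T,H}
pos 4: X → hit
pos 5: T → hit
pos 6: U → miss, evict H, frames {X,T,U}
At position 6, page H is evicted.

H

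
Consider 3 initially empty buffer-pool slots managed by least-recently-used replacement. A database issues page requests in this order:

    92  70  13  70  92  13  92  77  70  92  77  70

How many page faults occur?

92 → miss, frames (92)
70 → miss, frames (92 70)
13 → miss, frames (92 70 13)
70 → hit
92 → hit
13 → hit
92 → hit
77 → miss, evict 70, frames (13 92 77)
70 → miss, evict 13, frames (92 77 70)
92 → hit
77 → hit
70 → hit
Page faults: 5.

5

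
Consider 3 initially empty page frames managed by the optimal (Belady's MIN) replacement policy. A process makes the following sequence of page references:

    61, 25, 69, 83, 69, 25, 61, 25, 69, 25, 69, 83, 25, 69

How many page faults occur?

61 -> fault, frames (61)
25 -> fault, frames (61 25)
69 -> fault, frames (61 25 69)
83 -> fault, evict 61, frames (25 69 83)
69 -> hit
25 -> hit
61 -> fault, evict 83, frames (25 69 61)
25 -> hit
69 -> hit
25 -> hit
69 -> hit
83 -> fault, evict 61, frames (25 69 83)
25 -> hit
69 -> hit
Page faults: 6.

6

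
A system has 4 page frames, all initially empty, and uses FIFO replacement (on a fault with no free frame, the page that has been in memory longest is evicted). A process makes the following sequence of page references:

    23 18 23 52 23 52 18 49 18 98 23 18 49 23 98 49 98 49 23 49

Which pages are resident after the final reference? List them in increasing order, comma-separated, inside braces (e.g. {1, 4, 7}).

{18, 23, 49, 98}

23 → miss, frames [23]
18 → miss, frames [23, 18]
23 → hit
52 → miss, frames [23, 18, 52]
23 → hit
52 → hit
18 → hit
49 → miss, frames [23, 18, 52, 49]
18 → hit
98 → miss, evict 23, frames [18, 52, 49, 98]
23 → miss, evict 18, frames [52, 49, 98, 23]
18 → miss, evict 52, frames [49, 98, 23, 18]
49 → hit
23 → hit
98 → hit
49 → hit
98 → hit
49 → hit
23 → hit
49 → hit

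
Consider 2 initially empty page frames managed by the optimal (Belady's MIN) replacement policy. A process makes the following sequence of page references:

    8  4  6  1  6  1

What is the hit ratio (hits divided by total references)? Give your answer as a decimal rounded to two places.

8: miss, frames [8]
4: miss, frames [8, 4]
6: miss, evict 4, frames [8, 6]
1: miss, evict 8, frames [6, 1]
6: hit
1: hit
Hits: 2 of 6 references → 2/6 = 0.3333.

0.33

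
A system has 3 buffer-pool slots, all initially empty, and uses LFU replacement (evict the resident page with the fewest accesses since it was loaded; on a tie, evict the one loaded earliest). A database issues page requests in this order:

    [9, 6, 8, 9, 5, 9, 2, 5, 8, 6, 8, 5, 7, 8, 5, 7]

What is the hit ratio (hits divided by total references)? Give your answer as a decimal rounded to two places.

0.31

9 → fault, frames {9}
6 → fault, frames {9,6}
8 → fault, frames {9,6,8}
9 → hit
5 → fault, evict 6, frames {9,8,5}
9 → hit
2 → fault, evict 8, frames {9,5,2}
5 → hit
8 → fault, evict 2, frames {9,5,8}
6 → fault, evict 8, frames {9,5,6}
8 → fault, evict 6, frames {9,5,8}
5 → hit
7 → fault, evict 8, frames {9,5,7}
8 → fault, evict 7, frames {9,5,8}
5 → hit
7 → fault, evict 8, frames {9,5,7}
Hits: 5 of 16 references → 5/16 = 0.3125.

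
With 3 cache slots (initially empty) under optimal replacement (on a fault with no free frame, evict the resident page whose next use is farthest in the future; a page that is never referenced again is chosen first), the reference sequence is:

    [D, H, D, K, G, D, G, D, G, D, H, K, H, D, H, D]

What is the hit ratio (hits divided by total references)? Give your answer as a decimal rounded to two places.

0.69

D: miss, frames [D]
H: miss, frames [D, H]
D: hit
K: miss, frames [D, H, K]
G: miss, evict K, frames [D, H, G]
D: hit
G: hit
D: hit
G: hit
D: hit
H: hit
K: miss, evict G, frames [D, H, K]
H: hit
D: hit
H: hit
D: hit
Hits: 11 of 16 references → 11/16 = 0.6875.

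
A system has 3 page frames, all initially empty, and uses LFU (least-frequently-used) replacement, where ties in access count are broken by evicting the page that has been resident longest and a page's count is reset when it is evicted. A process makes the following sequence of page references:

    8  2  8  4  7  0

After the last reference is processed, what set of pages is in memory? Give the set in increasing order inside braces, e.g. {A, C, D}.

8: miss, frames {8}
2: miss, frames {8,2}
8: hit
4: miss, frames {8,2,4}
7: miss, evict 2, frames {8,4,7}
0: miss, evict 4, frames {8,7,0}

{0, 7, 8}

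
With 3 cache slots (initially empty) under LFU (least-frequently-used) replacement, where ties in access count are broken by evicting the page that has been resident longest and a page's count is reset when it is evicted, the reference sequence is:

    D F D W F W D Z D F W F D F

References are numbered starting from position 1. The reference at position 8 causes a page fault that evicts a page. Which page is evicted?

pos 1: D → miss, frames {D}
pos 2: F → miss, frames {D,F}
pos 3: D → hit
pos 4: W → miss, frames {D,F,W}
pos 5: F → hit
pos 6: W → hit
pos 7: D → hit
pos 8: Z → miss, evict F, frames {D,W,Z}
At position 8, page F is evicted.

F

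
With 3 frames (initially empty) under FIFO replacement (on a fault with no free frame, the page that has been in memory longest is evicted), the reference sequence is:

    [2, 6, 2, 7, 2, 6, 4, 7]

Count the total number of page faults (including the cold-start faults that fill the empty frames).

4

2 -> fault, frames {2}
6 -> fault, frames {2,6}
2 -> hit
7 -> fault, frames {2,6,7}
2 -> hit
6 -> hit
4 -> fault, evict 2, frames {6,7,4}
7 -> hit
Page faults: 4.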